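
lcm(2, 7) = 14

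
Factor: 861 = 3^1*7^1 * 41^1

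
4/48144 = 1/12036 = 0.00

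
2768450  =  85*32570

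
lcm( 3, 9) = 9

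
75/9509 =75/9509=0.01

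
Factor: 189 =3^3  *  7^1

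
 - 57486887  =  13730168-71217055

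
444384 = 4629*96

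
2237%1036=165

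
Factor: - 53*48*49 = - 124656 = - 2^4*3^1*7^2*53^1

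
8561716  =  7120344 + 1441372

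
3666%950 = 816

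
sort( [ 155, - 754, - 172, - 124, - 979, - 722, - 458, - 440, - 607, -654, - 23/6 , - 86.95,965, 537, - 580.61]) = [ - 979, - 754,- 722, - 654, - 607, - 580.61, - 458, - 440,-172, - 124,-86.95 , - 23/6, 155, 537, 965] 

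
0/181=0 =0.00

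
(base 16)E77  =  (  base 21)887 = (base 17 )CDE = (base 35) 30s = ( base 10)3703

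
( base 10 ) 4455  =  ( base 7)15663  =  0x1167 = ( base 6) 32343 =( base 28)5J3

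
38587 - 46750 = - 8163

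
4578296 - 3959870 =618426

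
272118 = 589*462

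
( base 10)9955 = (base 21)11C1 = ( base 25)fn5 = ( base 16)26E3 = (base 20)14HF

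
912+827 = 1739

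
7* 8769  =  61383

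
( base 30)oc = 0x2DC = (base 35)kw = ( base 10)732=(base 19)20A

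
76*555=42180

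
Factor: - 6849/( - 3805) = 3^2*5^( - 1 ) = 9/5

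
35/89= 35/89  =  0.39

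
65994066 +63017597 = 129011663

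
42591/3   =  14197 = 14197.00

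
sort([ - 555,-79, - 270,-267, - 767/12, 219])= [- 555,-270, - 267, - 79, - 767/12, 219]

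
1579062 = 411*3842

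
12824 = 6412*2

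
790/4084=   395/2042= 0.19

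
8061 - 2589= 5472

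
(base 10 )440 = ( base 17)18F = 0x1B8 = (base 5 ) 3230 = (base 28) FK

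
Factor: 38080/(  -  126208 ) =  - 2^( - 2 )*5^1*7^1*29^(  -  1 ) = -35/116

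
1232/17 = 72 + 8/17   =  72.47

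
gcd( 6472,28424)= 8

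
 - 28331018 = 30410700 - 58741718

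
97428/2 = 48714 = 48714.00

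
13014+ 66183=79197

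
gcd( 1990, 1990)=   1990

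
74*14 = 1036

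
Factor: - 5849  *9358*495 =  -2^1*3^2*5^1*11^1*4679^1*5849^1 = -  27093796290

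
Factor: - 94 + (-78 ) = - 172= - 2^2*43^1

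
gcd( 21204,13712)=4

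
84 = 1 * 84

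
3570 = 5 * 714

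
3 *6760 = 20280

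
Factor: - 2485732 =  - 2^2*19^1*32707^1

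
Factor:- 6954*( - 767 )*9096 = 2^4*3^2*13^1*19^1 * 59^1*61^1*379^1=48515498928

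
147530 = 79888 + 67642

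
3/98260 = 3/98260 = 0.00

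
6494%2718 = 1058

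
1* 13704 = 13704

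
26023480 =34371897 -8348417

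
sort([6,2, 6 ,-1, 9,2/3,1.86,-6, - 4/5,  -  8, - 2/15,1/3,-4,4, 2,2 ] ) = [ - 8,  -  6,- 4, - 1 , - 4/5, - 2/15,1/3,2/3,1.86,2,2, 2,4, 6, 6, 9 ]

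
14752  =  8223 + 6529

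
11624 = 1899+9725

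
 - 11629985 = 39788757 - 51418742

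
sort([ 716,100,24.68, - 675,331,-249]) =[  -  675, - 249, 24.68,100,331, 716]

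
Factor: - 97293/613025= - 3^1 * 5^ ( - 2 ) * 31^(-1)*41^1  =  -123/775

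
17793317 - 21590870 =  - 3797553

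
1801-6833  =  -5032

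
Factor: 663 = 3^1*13^1*17^1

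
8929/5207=1 + 3722/5207 = 1.71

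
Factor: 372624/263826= 2^3*3^ ( -1)*7^1*1109^1*14657^( - 1 )  =  62104/43971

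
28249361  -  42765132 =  - 14515771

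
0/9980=0 = 0.00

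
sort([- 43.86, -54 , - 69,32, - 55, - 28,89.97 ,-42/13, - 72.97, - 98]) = [-98, - 72.97, - 69, - 55,-54, - 43.86, - 28, - 42/13, 32 , 89.97]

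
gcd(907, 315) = 1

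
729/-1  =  - 729  +  0/1 = - 729.00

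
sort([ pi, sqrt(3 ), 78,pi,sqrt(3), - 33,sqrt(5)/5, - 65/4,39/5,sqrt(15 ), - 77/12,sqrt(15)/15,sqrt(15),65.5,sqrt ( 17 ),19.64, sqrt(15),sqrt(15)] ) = [ - 33, - 65/4 , - 77/12, sqrt(15) /15,sqrt(5) /5, sqrt(3),sqrt(3 ),pi,pi,sqrt( 15 ),sqrt(15),sqrt(15),  sqrt(15),sqrt( 17), 39/5, 19.64,65.5, 78]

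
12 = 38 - 26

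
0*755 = 0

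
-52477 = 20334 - 72811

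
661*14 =9254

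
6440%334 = 94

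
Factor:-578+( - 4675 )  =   - 5253 = -3^1 * 17^1*103^1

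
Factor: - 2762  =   - 2^1*1381^1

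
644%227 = 190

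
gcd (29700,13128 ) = 12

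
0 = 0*6012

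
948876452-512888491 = 435987961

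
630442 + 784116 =1414558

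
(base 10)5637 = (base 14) 20A9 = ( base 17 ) 128a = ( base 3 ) 21201210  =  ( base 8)13005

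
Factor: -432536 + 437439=4903=4903^1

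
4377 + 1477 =5854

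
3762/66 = 57 = 57.00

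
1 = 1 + 0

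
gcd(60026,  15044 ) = 2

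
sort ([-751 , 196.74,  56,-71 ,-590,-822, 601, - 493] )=[-822,  -  751, - 590, - 493, - 71,56,196.74, 601 ]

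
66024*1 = 66024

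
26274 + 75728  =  102002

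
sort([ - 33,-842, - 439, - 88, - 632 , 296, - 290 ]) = [-842, - 632,- 439, -290,-88, - 33,  296]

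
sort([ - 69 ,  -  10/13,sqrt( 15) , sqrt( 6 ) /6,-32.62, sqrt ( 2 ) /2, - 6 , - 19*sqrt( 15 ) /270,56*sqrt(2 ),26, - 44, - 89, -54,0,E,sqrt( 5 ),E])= [-89, - 69, - 54, - 44  , - 32.62, - 6, - 10/13, - 19*sqrt( 15 ) /270, 0, sqrt (6) /6,sqrt( 2 ) /2, sqrt( 5),  E,E,sqrt ( 15),26, 56 *sqrt( 2)]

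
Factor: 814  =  2^1*11^1*37^1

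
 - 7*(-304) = 2128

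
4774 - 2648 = 2126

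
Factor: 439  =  439^1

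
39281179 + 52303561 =91584740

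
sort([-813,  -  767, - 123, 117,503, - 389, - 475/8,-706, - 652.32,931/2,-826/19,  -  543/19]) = [-813,-767, - 706, - 652.32, - 389, - 123, - 475/8, - 826/19,-543/19  ,  117,931/2, 503 ] 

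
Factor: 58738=2^1*  43^1  *  683^1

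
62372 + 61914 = 124286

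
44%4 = 0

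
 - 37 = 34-71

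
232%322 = 232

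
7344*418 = 3069792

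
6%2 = 0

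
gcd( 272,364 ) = 4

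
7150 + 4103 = 11253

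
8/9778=4/4889= 0.00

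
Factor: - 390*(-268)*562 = 2^4*3^1*5^1*13^1*67^1*281^1 = 58740240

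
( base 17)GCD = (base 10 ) 4841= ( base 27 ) 6H8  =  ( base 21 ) AKB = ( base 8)11351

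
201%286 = 201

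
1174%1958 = 1174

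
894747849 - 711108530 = 183639319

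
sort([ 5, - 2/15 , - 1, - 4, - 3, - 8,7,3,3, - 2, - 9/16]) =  [ - 8, - 4, - 3, - 2, - 1, - 9/16,-2/15,3,3,5 , 7]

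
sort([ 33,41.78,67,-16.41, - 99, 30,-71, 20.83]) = [ - 99, - 71, - 16.41,20.83,30, 33,41.78,67] 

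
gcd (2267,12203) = 1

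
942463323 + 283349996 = 1225813319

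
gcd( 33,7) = 1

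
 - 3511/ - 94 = 3511/94 = 37.35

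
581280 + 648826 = 1230106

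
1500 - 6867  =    -  5367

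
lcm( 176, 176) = 176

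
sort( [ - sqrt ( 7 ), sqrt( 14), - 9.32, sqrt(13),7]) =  [ - 9.32, - sqrt(7), sqrt(13),sqrt( 14 ),7 ]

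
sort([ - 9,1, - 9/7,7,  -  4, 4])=[-9,-4, - 9/7,1, 4,7]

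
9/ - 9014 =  - 9/9014 = - 0.00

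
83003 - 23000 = 60003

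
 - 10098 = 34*( - 297)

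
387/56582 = 387/56582 = 0.01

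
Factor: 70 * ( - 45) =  - 3150 = - 2^1*3^2*5^2*7^1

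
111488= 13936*8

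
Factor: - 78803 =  - 78803^1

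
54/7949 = 54/7949 = 0.01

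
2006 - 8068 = -6062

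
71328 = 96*743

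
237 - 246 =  - 9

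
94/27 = 3 + 13/27=3.48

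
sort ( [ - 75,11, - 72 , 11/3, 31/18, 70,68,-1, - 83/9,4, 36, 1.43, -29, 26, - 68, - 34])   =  [ - 75, - 72,-68, - 34, - 29, - 83/9,- 1,1.43,31/18 , 11/3,4,11,26,36, 68,  70 ]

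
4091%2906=1185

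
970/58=485/29 = 16.72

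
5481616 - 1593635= 3887981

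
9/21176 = 9/21176 =0.00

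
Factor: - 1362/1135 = -2^1*3^1 * 5^(-1) = -6/5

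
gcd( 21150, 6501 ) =3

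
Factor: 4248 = 2^3 * 3^2*59^1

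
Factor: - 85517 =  - 85517^1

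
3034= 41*74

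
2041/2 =2041/2 =1020.50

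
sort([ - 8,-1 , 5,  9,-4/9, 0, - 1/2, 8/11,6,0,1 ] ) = [-8,-1, - 1/2, - 4/9, 0, 0 , 8/11,1,5, 6 , 9 ] 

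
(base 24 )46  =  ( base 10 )102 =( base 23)4a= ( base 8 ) 146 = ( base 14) 74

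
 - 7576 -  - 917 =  - 6659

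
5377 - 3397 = 1980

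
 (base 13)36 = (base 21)23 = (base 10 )45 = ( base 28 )1h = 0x2d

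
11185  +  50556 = 61741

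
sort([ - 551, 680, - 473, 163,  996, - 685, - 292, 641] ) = [ - 685, - 551, - 473,-292, 163, 641, 680,996 ]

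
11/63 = 11/63=0.17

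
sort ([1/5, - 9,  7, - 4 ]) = [-9,-4, 1/5,7 ] 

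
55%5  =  0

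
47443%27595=19848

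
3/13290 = 1/4430= 0.00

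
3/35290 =3/35290 =0.00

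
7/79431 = 7/79431 = 0.00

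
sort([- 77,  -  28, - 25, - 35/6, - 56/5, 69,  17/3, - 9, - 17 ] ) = [-77, - 28,-25 ,-17, - 56/5,- 9, - 35/6, 17/3 , 69 ] 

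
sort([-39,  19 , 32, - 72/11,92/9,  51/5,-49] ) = [-49 ,-39, - 72/11,51/5 , 92/9,19 , 32 ] 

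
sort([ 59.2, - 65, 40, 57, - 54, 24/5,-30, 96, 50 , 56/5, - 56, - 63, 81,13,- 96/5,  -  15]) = [-65, - 63,-56, -54,-30 , - 96/5, - 15, 24/5 , 56/5,  13, 40,50, 57, 59.2,81,96]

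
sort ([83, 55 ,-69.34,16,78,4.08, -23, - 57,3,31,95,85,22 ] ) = [ - 69.34, - 57, - 23,3, 4.08,16,22,31, 55, 78,83,85,95]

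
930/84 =155/14  =  11.07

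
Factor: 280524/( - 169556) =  - 723/437 = - 3^1*  19^( - 1 )*23^( - 1)*241^1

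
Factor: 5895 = 3^2*5^1*131^1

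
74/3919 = 74/3919 = 0.02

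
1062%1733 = 1062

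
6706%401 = 290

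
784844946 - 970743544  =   - 185898598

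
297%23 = 21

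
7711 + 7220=14931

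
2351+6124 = 8475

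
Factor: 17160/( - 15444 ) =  - 10/9 = - 2^1*3^( - 2)*5^1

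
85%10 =5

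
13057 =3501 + 9556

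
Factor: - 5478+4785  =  -693= - 3^2*7^1*11^1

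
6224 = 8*778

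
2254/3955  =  322/565 = 0.57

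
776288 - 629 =775659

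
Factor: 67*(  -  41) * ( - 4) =2^2*41^1*67^1 = 10988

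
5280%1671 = 267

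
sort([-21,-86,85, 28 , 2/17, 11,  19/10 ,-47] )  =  [ - 86, - 47 ,-21, 2/17 , 19/10,11,28,85]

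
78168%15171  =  2313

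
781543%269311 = 242921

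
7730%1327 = 1095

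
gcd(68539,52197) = 1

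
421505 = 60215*7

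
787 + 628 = 1415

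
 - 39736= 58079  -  97815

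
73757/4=18439 + 1/4=18439.25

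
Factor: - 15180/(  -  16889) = 2^2*3^1*5^1*11^1 * 23^1*16889^( - 1) 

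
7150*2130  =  15229500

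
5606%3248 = 2358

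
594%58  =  14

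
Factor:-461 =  - 461^1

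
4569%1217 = 918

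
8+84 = 92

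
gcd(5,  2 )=1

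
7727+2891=10618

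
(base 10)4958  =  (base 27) 6lh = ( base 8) 11536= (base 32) 4QU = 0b1001101011110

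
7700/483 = 15 + 65/69= 15.94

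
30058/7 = 4294  =  4294.00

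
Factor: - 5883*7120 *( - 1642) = 2^5*3^1 * 5^1*37^1*53^1*89^1 * 821^1 = 68778388320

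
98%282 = 98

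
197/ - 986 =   -  197/986 = -  0.20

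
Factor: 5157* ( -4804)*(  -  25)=2^2 *3^3*5^2 * 191^1*  1201^1 = 619355700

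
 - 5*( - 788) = 3940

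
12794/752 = 17  +  5/376 = 17.01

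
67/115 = 67/115 = 0.58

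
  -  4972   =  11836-16808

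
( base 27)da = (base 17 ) 144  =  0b101101001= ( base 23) FG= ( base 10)361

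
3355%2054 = 1301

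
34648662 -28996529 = 5652133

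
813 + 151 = 964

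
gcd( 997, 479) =1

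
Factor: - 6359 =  - 6359^1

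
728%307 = 114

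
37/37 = 1 = 1.00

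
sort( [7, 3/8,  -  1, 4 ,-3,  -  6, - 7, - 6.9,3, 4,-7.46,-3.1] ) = [ - 7.46 , - 7,-6.9 ,-6 , - 3.1,-3 , -1, 3/8,3, 4 , 4, 7]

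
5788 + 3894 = 9682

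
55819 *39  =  2176941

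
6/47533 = 6/47533=0.00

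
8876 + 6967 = 15843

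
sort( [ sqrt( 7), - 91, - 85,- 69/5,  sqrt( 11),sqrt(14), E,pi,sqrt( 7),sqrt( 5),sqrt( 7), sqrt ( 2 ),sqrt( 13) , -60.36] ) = [ - 91, - 85, - 60.36 , - 69/5,  sqrt(2 ),sqrt( 5 ),sqrt(7) , sqrt(7), sqrt( 7 ),E,pi,sqrt ( 11), sqrt(13 ),sqrt( 14) ] 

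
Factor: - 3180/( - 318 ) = 10 = 2^1 * 5^1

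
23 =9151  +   - 9128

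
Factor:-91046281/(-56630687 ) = 41^1* 199^1*269^( - 1 )*11159^1*210523^( - 1) 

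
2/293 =2/293 = 0.01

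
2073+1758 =3831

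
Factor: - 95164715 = - 5^1*19032943^1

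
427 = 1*427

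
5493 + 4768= 10261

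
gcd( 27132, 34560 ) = 12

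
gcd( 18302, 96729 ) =1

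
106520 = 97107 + 9413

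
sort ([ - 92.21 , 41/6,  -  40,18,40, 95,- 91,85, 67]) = [ - 92.21, - 91, - 40, 41/6, 18,  40, 67,85,95]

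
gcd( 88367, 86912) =97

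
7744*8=61952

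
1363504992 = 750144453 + 613360539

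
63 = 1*63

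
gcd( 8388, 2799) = 9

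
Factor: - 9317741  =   - 919^1 * 10139^1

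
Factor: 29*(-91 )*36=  -2^2 * 3^2*7^1*13^1*29^1 = - 95004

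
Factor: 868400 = 2^4*5^2*13^1*167^1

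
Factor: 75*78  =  2^1*3^2*5^2*13^1 = 5850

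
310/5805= 62/1161 = 0.05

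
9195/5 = 1839 = 1839.00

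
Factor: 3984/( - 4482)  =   - 8/9= -  2^3*3^ ( - 2) 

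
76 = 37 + 39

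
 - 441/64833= - 147/21611 = - 0.01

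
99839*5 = 499195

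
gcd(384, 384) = 384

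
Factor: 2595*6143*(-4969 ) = -79211251365 = - 3^1 * 5^1*173^1*4969^1*6143^1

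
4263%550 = 413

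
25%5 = 0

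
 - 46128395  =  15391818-61520213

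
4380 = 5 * 876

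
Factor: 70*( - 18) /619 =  - 2^2*3^2*5^1 *7^1* 619^( - 1 ) =- 1260/619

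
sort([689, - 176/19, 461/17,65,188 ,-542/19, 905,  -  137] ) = [ - 137 ,  -  542/19, - 176/19, 461/17, 65, 188, 689, 905 ] 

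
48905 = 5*9781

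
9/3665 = 9/3665 = 0.00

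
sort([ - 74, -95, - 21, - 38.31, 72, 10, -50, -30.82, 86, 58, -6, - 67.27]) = [ - 95, - 74,  -  67.27, -50, -38.31, - 30.82,  -  21 , - 6, 10  ,  58, 72, 86]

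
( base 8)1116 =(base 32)ie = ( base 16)24e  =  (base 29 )ka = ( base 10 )590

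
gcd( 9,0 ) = 9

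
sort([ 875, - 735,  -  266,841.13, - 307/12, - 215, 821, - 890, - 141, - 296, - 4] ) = [ - 890, - 735, -296, -266, - 215, - 141, - 307/12,  -  4,821,841.13,875]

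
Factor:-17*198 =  - 2^1 * 3^2*11^1 * 17^1  =  - 3366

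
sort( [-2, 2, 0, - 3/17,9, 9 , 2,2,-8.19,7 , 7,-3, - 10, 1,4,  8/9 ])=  [  -  10,-8.19, - 3,-2, - 3/17, 0,8/9,1 , 2 , 2, 2,4 , 7, 7,  9 , 9 ] 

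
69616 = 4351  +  65265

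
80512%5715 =502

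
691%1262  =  691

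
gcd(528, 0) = 528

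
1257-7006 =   -  5749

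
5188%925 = 563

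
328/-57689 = -328/57689= - 0.01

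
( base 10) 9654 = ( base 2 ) 10010110110110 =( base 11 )7287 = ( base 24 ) gi6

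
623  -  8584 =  - 7961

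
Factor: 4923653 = 7^1 * 703379^1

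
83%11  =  6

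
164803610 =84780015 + 80023595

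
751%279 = 193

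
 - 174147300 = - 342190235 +168042935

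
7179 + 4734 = 11913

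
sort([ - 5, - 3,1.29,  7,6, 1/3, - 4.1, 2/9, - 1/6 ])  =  [  -  5, - 4.1,-3, -1/6  ,  2/9, 1/3, 1.29, 6 , 7]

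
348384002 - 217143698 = 131240304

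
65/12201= 65/12201 = 0.01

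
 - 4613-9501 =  - 14114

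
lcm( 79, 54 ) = 4266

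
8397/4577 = 1 + 3820/4577 = 1.83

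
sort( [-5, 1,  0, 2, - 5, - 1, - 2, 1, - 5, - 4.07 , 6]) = [ - 5, - 5, - 5, - 4.07, - 2, - 1, 0,1, 1, 2, 6]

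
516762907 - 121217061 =395545846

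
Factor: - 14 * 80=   -  1120  =  - 2^5*5^1 * 7^1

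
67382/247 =272  +  198/247 = 272.80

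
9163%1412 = 691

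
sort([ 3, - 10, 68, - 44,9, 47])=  [ - 44,  -  10 , 3, 9, 47, 68] 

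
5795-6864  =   - 1069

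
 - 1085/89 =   -  1085/89=- 12.19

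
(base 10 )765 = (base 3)1001100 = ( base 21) 1F9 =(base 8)1375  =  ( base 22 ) 1ch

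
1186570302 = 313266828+873303474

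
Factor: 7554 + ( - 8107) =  - 7^1*79^1  =  - 553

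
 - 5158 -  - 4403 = -755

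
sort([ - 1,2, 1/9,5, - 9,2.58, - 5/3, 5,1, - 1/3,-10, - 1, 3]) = [ - 10, - 9, - 5/3, - 1 , - 1 , - 1/3, 1/9, 1, 2, 2.58 , 3, 5, 5] 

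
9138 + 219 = 9357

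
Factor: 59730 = 2^1* 3^1*5^1*11^1*181^1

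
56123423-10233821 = 45889602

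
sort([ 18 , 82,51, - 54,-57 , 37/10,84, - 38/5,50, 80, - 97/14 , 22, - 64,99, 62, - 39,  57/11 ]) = [ - 64, - 57, - 54, - 39, - 38/5, - 97/14,  37/10,  57/11, 18,22, 50, 51, 62,80, 82,84, 99] 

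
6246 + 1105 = 7351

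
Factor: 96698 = 2^1*  7^1*6907^1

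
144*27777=3999888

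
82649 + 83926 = 166575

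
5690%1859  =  113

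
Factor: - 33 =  -3^1 * 11^1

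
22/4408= 11/2204 = 0.00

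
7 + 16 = 23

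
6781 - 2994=3787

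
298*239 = 71222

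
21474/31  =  692 + 22/31=692.71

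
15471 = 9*1719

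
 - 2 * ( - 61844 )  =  123688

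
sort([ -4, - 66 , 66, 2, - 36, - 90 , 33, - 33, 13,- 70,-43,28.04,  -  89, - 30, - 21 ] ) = [ - 90, -89, - 70, - 66, - 43 , - 36, - 33, - 30, - 21, - 4,2 , 13, 28.04  ,  33,  66 ]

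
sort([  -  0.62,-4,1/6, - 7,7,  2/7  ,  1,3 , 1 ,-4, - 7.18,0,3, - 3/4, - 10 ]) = [ - 10, - 7.18, - 7,  -  4, - 4, - 3/4,- 0.62, 0,1/6,2/7,1,1,3,3,7 ] 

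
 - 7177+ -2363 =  - 9540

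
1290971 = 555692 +735279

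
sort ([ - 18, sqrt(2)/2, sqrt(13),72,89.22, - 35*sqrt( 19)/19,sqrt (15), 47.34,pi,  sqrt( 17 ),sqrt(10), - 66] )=[-66 , - 18, - 35*sqrt (19 ) /19 , sqrt( 2)/2,  pi,sqrt(10 ) , sqrt(13 ),  sqrt( 15), sqrt( 17) , 47.34,72,89.22 ] 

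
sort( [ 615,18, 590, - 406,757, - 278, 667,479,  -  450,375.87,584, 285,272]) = [ - 450, - 406, - 278,18,272, 285,375.87, 479, 584,590,615, 667,757 ] 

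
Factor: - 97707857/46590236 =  - 2^( -2)*7^( - 1)* 11^(-1 ) * 13^2* 17^1*71^1*331^(-1) * 457^( - 1 )*479^1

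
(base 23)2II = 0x5d2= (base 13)8A8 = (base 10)1490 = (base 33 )1c5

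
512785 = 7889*65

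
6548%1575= 248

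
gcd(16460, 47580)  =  20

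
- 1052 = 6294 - 7346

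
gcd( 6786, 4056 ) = 78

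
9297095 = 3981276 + 5315819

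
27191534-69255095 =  - 42063561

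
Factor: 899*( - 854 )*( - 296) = 227252816  =  2^4 * 7^1*29^1*31^1 * 37^1*61^1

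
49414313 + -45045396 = 4368917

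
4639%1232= 943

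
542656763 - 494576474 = 48080289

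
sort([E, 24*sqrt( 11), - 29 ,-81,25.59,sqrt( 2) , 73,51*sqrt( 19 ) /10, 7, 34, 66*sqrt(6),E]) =[ - 81,-29, sqrt( 2), E , E, 7 , 51*sqrt ( 19 )/10, 25.59,34, 73,24*sqrt(11 ), 66*sqrt (6)]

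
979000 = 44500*22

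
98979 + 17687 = 116666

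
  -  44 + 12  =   - 32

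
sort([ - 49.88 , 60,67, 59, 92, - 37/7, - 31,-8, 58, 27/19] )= [ - 49.88, - 31, - 8, - 37/7, 27/19, 58, 59, 60,67,  92]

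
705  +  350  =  1055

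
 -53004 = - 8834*6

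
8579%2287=1718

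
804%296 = 212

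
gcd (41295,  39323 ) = 1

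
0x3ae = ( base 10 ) 942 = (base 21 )22I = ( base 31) UC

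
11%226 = 11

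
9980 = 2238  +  7742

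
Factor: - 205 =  - 5^1*41^1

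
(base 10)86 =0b1010110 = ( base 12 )72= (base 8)126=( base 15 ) 5B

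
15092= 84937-69845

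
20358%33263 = 20358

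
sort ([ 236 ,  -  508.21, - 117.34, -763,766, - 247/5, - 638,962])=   [ - 763, -638, -508.21, - 117.34 , - 247/5 , 236, 766,962] 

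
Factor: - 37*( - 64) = 2^6*37^1= 2368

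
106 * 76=8056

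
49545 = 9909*5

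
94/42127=94/42127 = 0.00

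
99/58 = 99/58= 1.71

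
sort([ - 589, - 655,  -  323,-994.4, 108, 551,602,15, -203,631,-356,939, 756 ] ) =[-994.4,-655,-589, - 356, - 323,-203,15,108,551,602,631,756,939]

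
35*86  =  3010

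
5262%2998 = 2264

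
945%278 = 111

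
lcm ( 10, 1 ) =10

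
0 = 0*2280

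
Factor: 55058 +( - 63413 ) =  - 8355 = - 3^1*5^1*557^1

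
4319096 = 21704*199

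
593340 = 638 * 930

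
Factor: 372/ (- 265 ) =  -2^2*3^1*5^( - 1 )*31^1 * 53^( - 1)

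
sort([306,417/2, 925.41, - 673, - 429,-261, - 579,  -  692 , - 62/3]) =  [ - 692, -673, - 579, - 429,- 261,- 62/3, 417/2, 306,925.41]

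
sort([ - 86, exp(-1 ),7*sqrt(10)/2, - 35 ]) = [  -  86, - 35, exp( - 1),  7*sqrt( 10)/2] 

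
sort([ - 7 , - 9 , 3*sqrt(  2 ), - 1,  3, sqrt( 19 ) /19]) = [ - 9, -7, - 1 , sqrt(19)/19 , 3, 3*sqrt(2 )] 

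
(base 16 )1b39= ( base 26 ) A81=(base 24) C29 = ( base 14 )277b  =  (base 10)6969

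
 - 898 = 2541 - 3439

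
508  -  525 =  - 17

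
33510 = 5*6702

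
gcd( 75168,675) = 27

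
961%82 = 59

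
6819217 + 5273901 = 12093118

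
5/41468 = 5/41468 = 0.00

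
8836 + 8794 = 17630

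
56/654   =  28/327 = 0.09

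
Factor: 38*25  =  2^1*5^2* 19^1 = 950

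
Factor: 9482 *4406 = 41777692=2^2 *11^1*431^1*2203^1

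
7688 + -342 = 7346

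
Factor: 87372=2^2*3^3*809^1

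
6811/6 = 1135 + 1/6=1135.17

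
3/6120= 1/2040 = 0.00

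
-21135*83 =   -  1754205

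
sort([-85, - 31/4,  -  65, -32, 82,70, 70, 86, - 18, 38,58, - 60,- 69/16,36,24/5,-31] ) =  [ - 85, - 65,-60,  -  32, - 31, - 18, - 31/4, - 69/16, 24/5, 36, 38,58,70,70, 82 , 86] 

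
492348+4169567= 4661915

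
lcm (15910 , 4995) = 429570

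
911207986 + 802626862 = 1713834848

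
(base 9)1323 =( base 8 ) 1741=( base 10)993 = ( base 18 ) 313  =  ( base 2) 1111100001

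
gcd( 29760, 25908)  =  12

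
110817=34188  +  76629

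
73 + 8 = 81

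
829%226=151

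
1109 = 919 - - 190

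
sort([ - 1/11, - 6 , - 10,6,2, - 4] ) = [  -  10 ,-6,  -  4, - 1/11,2 , 6]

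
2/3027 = 2/3027 =0.00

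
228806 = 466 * 491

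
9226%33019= 9226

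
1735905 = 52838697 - 51102792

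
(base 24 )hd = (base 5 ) 3141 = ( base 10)421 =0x1a5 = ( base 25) gl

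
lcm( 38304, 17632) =1110816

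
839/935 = 839/935 = 0.90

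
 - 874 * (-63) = 55062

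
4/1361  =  4/1361 = 0.00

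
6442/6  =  3221/3  =  1073.67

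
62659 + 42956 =105615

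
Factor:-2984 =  - 2^3*373^1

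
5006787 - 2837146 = 2169641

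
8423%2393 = 1244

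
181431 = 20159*9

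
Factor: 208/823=2^4*13^1*823^ ( - 1 )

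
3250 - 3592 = -342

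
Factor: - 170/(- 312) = 85/156=2^( - 2)*3^( - 1)*5^1*13^(- 1 )*17^1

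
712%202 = 106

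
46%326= 46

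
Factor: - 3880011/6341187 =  - 17^( - 1)*569^1*2273^1*124337^( - 1) =-1293337/2113729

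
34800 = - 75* ( - 464)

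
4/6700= 1/1675  =  0.00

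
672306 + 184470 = 856776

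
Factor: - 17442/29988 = - 2^( - 1 )*3^1*7^( - 2 )*19^1 = - 57/98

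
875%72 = 11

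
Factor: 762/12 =2^( - 1 )*127^1 =127/2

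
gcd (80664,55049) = 1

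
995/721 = 995/721 = 1.38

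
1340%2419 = 1340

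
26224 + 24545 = 50769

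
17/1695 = 17/1695 = 0.01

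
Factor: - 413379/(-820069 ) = 3^2*23^1*53^( - 1)* 1997^1*15473^( - 1)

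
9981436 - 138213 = 9843223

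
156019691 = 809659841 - 653640150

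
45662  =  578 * 79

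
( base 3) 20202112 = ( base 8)11500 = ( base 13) 2321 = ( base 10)4928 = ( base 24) 8D8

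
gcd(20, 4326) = 2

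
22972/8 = 5743/2= 2871.50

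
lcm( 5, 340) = 340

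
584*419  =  244696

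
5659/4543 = 5659/4543 = 1.25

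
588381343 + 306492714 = 894874057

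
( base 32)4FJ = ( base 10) 4595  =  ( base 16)11F3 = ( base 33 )478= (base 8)10763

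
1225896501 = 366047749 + 859848752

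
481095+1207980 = 1689075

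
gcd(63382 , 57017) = 67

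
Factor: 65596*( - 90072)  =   - 2^5*3^4* 23^2*31^1*139^1 = - 5908362912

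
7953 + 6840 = 14793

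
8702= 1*8702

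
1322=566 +756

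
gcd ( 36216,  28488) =24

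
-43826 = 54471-98297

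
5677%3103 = 2574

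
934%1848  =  934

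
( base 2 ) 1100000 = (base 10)96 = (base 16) 60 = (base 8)140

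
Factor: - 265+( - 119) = -2^7*3^1 = - 384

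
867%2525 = 867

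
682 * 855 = 583110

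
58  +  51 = 109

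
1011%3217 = 1011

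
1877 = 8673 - 6796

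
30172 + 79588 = 109760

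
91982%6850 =2932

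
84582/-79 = -1071 + 27/79 =- 1070.66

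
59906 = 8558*7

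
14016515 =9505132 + 4511383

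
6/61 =6/61 = 0.10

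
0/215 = 0 = 0.00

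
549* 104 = 57096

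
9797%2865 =1202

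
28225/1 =28225  =  28225.00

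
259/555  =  7/15 = 0.47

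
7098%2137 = 687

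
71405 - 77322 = - 5917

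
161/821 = 161/821 = 0.20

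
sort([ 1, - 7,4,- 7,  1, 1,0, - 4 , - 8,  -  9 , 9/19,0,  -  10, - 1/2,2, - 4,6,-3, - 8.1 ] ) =[ - 10, - 9,-8.1, - 8,-7, - 7, - 4,-4, - 3, - 1/2 , 0,0,9/19, 1, 1,1,2 , 4,6]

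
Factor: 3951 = 3^2 * 439^1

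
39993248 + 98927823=138921071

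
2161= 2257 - 96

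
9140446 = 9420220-279774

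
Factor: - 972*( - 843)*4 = 3277584 = 2^4*3^6 *281^1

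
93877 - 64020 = 29857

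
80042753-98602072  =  -18559319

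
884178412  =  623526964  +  260651448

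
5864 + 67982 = 73846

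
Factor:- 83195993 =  - 83195993^1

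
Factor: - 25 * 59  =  -1475 = - 5^2*59^1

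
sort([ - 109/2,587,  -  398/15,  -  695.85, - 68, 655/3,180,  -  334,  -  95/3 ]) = [ - 695.85, -334, - 68,  -  109/2, - 95/3, - 398/15, 180,655/3,587] 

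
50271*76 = 3820596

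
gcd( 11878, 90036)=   2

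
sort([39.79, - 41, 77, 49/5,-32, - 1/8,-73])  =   [ - 73, - 41, - 32, - 1/8, 49/5, 39.79, 77] 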